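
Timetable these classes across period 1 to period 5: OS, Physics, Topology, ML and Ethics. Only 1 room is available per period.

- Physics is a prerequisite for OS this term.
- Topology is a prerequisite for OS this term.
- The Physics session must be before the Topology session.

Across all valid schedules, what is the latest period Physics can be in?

period 3

Downstream work caps Physics at period 3.
Physics at period 3 is achievable: ML -> period 1, Physics -> period 3, Topology -> period 4, Ethics -> period 2, OS -> period 5.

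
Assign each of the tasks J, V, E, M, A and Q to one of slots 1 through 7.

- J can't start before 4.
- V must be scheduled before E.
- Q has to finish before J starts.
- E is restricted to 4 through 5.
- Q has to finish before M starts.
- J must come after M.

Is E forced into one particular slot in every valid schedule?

E can be 4 (e.g. Q -> 1, M -> 2, A -> 1, V -> 1, E -> 4, J -> 4) or 5 (e.g. A -> 1, V -> 1, Q -> 1, E -> 5, J -> 4, M -> 2).

No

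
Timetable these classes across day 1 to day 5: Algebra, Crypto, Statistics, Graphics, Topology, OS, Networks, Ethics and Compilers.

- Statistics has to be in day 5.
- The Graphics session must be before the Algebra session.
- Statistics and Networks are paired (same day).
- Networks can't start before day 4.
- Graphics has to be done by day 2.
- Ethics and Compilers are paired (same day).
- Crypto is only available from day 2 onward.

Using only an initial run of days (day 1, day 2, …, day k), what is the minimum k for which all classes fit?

5

The precedence chain requires at least 2 distinct days.
Statistics can't be placed before day 5, so the schedule must run through at least day 5.
5 works (last occupied day: day 5): for example Graphics=day 1, Statistics=day 5, OS=day 1, Ethics=day 1, Algebra=day 2, Networks=day 5, Crypto=day 2, Compilers=day 1, Topology=day 1.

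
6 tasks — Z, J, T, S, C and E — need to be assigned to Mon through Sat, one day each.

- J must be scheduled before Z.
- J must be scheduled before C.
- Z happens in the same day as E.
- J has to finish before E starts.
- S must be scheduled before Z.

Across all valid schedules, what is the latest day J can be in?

Fri

Downstream work caps J at Fri.
J at Fri is achievable: E -> Sat, S -> Mon, C -> Sat, T -> Mon, J -> Fri, Z -> Sat.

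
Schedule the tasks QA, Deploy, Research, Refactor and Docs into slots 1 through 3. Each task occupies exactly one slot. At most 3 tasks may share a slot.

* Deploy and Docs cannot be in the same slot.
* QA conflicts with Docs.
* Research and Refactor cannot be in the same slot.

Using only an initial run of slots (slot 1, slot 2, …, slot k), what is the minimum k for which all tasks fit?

2

With at most 3 per slot and 5 tasks, at least 2 slots are needed.
2 works (last occupied slot: 2): for example Research -> 1; Docs -> 2; Refactor -> 2; Deploy -> 1; QA -> 1.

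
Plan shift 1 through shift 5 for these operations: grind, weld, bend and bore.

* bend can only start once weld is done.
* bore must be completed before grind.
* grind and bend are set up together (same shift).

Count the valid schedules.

30

Splitting on grind: it can be shift 2 (1), shift 3 (4), shift 4 (9), shift 5 (16). Listing each branch's schedules as (weld, bend, bore) by shift number:
grind=shift 2: (1,2,1) — 1.
grind=shift 3: (1,3,1) (1,3,2) (2,3,1) (2,3,2) — 4.
grind=shift 4: (1,4,1) (1,4,2) (1,4,3) (2,4,1) (2,4,2) (2,4,3) (3,4,1) (3,4,2) (3,4,3) — 9.
grind=shift 5: (1,5,1) (1,5,2) (1,5,3) (1,5,4) (2,5,1) (2,5,2) (2,5,3) (2,5,4) (3,5,1) (3,5,2) (3,5,3) (3,5,4) (4,5,1) (4,5,2) (4,5,3) (4,5,4) — 16.
Summing: 1 + 4 + 9 + 16 = 30.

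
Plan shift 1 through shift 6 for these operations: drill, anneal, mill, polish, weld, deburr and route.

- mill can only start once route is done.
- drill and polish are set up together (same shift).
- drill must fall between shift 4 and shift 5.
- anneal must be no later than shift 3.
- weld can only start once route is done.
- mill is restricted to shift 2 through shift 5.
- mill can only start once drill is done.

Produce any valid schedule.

anneal in shift 1; deburr in shift 1; weld in shift 2; route in shift 1; mill in shift 5; drill in shift 4; polish in shift 4

Checking: drill(shift 4) before mill(shift 5); route(shift 1) before weld(shift 2); route(shift 1) before mill(shift 5); drill = polish = shift 4; mill=shift 5 in [shift 2,shift 5]; anneal=shift 1 in [shift 1,shift 3]; drill=shift 4 in [shift 4,shift 5].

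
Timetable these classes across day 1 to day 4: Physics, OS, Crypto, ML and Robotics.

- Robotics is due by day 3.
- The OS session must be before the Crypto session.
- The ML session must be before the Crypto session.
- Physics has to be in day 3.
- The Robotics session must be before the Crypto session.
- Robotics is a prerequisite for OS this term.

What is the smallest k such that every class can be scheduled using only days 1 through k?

The precedence chain requires at least 3 distinct days.
3 works (last occupied day: day 3): for example ML=day 1; Physics=day 3; Robotics=day 1; OS=day 2; Crypto=day 3.

3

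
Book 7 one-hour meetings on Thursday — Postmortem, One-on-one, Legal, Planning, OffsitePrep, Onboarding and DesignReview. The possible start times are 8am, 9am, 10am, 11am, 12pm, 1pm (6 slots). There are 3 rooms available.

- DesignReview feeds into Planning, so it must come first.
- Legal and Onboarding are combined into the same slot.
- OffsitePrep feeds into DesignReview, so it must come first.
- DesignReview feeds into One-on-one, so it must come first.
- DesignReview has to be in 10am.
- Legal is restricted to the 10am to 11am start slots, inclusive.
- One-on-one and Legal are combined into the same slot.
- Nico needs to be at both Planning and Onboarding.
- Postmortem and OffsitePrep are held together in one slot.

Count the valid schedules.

Enumerating: One-on-one in 11am, Onboarding in 11am, OffsitePrep in 8am, Postmortem in 8am, DesignReview in 10am, Planning in 12pm, Legal in 11am | Onboarding in 11am; One-on-one in 11am; DesignReview in 10am; Planning in 12pm; OffsitePrep in 9am; Legal in 11am; Postmortem in 9am | Planning=1pm; OffsitePrep=8am; DesignReview=10am; Legal=11am; Postmortem=8am; Onboarding=11am; One-on-one=11am | Onboarding in 11am; DesignReview in 10am; OffsitePrep in 9am; One-on-one in 11am; Postmortem in 9am; Legal in 11am; Planning in 1pm.

4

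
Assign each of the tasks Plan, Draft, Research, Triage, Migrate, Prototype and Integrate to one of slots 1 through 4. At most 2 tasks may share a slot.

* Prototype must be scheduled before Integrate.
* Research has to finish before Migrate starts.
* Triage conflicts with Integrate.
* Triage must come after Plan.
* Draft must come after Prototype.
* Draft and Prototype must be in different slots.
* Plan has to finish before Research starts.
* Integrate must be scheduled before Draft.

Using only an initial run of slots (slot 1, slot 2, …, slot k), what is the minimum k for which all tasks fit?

The precedence chain requires at least 3 distinct slots.
With at most 2 per slot and 7 tasks, at least 4 slots are needed.
4 works (last occupied slot: 4): for example Plan -> 1, Prototype -> 1, Draft -> 3, Triage -> 3, Migrate -> 4, Integrate -> 2, Research -> 2.

4 slots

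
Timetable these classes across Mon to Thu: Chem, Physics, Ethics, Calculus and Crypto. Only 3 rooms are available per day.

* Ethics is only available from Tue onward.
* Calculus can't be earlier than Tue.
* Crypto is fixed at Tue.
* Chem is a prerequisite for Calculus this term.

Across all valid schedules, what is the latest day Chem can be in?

Downstream work caps Chem at Wed.
Chem at Wed is achievable: Physics=Mon; Crypto=Tue; Calculus=Thu; Chem=Wed; Ethics=Tue.

Wed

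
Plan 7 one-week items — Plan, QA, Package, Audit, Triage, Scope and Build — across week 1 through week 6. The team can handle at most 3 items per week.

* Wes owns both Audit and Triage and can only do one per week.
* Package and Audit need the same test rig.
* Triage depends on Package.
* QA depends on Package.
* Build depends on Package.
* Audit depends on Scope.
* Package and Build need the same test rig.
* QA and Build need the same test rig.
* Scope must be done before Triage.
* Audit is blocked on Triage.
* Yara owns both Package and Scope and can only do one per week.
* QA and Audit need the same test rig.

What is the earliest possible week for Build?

Precedence pushes Build to at least week 2.
Build at week 2 is achievable: QA in week 3; Package in week 1; Audit in week 4; Scope in week 2; Triage in week 3; Build in week 2; Plan in week 1.

week 2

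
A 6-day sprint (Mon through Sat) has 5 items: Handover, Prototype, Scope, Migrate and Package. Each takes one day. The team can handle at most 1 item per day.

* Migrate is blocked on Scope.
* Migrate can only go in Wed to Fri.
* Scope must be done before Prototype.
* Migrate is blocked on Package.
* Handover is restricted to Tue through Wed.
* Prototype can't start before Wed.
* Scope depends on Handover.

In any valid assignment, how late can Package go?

Downstream work caps Package at Thu.
Package at Thu is achievable: Prototype=Sat; Scope=Wed; Package=Thu; Handover=Tue; Migrate=Fri.

Thu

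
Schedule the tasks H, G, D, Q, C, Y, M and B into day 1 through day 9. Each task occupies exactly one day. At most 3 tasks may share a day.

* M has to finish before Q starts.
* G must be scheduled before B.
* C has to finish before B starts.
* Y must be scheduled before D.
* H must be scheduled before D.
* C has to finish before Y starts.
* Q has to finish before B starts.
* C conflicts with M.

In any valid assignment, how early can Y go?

day 2

Precedence pushes Y to at least day 2; downstream work caps Y at day 8.
Y at day 2 is achievable: H in day 1; G in day 1; Y in day 2; Q in day 3; C in day 1; D in day 3; B in day 4; M in day 2.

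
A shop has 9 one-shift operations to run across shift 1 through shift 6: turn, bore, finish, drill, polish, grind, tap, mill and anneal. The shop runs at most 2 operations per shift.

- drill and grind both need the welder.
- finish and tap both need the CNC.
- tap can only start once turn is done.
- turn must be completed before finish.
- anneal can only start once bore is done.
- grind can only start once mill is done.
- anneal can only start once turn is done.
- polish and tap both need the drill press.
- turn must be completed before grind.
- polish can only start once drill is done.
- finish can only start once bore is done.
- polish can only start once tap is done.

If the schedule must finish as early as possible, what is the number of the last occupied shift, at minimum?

5

The precedence chain requires at least 3 distinct shifts.
With at most 2 per shift and 9 operations, at least 5 shifts are needed.
5 works (last occupied shift: shift 5): for example drill=shift 2; grind=shift 4; finish=shift 2; anneal=shift 5; bore=shift 1; mill=shift 3; tap=shift 3; polish=shift 4; turn=shift 1.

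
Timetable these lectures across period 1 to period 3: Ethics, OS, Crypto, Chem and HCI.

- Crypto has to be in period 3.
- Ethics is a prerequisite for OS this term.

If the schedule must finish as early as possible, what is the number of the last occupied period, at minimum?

The precedence chain requires at least 2 distinct periods.
Crypto can't be placed before period 3, so the schedule must run through at least period 3.
3 works (last occupied period: period 3): for example HCI=period 1, OS=period 2, Ethics=period 1, Chem=period 1, Crypto=period 3.

period 3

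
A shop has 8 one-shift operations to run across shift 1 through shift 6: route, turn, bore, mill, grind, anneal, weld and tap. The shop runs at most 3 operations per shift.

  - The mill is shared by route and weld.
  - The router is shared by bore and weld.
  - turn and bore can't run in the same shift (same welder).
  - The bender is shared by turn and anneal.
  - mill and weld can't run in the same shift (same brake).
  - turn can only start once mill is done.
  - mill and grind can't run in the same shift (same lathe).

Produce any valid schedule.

tap -> shift 3; bore -> shift 1; anneal -> shift 3; turn -> shift 2; weld -> shift 2; grind -> shift 2; mill -> shift 1; route -> shift 1

Checking: mill(shift 1) before turn(shift 2); mill(shift 1) != grind(shift 2); route(shift 1) != weld(shift 2); turn(shift 2) != anneal(shift 3); bore(shift 1) != weld(shift 2); turn(shift 2) != bore(shift 1); mill(shift 1) != weld(shift 2); max 3 per shift (cap 3).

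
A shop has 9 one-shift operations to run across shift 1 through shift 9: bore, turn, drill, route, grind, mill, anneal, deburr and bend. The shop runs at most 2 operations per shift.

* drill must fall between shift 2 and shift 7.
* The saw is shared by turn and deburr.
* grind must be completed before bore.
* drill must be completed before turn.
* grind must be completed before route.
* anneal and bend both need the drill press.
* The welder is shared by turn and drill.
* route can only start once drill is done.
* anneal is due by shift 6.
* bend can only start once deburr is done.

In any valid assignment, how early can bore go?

Precedence pushes bore to at least shift 2.
bore at shift 2 is achievable: turn in shift 3, drill in shift 2, mill in shift 4, anneal in shift 1, deburr in shift 4, route in shift 3, grind in shift 1, bend in shift 5, bore in shift 2.

shift 2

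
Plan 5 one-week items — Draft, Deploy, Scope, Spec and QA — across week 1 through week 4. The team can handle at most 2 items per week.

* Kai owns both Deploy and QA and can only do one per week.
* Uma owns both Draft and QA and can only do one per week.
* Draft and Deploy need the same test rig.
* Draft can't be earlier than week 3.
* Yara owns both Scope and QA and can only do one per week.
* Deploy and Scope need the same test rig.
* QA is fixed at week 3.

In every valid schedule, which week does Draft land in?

Draft's window is week 3–week 4.
QA is fixed at week 3, and Draft can't share a week with QA.
So Draft must be week 4.

week 4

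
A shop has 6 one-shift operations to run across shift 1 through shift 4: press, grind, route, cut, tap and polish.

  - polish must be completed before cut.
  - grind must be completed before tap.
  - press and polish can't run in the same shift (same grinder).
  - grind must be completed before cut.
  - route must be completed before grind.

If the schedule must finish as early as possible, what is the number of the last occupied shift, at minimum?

3

The precedence chain requires at least 3 distinct shifts.
3 works (last occupied shift: shift 3): for example route=shift 1; grind=shift 2; tap=shift 3; press=shift 2; cut=shift 3; polish=shift 1.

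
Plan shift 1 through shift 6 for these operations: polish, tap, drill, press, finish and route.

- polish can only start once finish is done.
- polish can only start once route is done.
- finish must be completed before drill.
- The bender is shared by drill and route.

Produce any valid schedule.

press in shift 1; drill in shift 2; finish in shift 1; tap in shift 1; route in shift 1; polish in shift 2

Checking: finish(shift 1) before polish(shift 2); route(shift 1) before polish(shift 2); finish(shift 1) before drill(shift 2); drill(shift 2) != route(shift 1).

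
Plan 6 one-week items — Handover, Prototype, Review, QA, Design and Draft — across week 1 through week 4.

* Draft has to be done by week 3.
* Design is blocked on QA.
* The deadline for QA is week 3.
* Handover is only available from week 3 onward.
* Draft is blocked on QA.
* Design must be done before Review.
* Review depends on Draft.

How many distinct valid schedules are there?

48

Splitting on Handover: it can be week 3 (24), week 4 (24). Listing each branch's schedules as (Prototype, Review, QA, Design, Draft) by week number:
Handover=week 3: (1,3,1,2,2) (1,4,1,2,2) (1,4,1,2,3) (1,4,1,3,2) (1,4,1,3,3) (1,4,2,3,3) (2,3,1,2,2) (2,4,1,2,2) (2,4,1,2,3) (2,4,1,3,2) (2,4,1,3,3) (2,4,2,3,3) (3,3,1,2,2) (3,4,1,2,2) (3,4,1,2,3) (3,4,1,3,2) (3,4,1,3,3) (3,4,2,3,3) (4,3,1,2,2) (4,4,1,2,2) (4,4,1,2,3) (4,4,1,3,2) (4,4,1,3,3) (4,4,2,3,3) — 24.
Handover=week 4: (1,3,1,2,2) (1,4,1,2,2) (1,4,1,2,3) (1,4,1,3,2) (1,4,1,3,3) (1,4,2,3,3) (2,3,1,2,2) (2,4,1,2,2) (2,4,1,2,3) (2,4,1,3,2) (2,4,1,3,3) (2,4,2,3,3) (3,3,1,2,2) (3,4,1,2,2) (3,4,1,2,3) (3,4,1,3,2) (3,4,1,3,3) (3,4,2,3,3) (4,3,1,2,2) (4,4,1,2,2) (4,4,1,2,3) (4,4,1,3,2) (4,4,1,3,3) (4,4,2,3,3) — 24.
Summing: 24 + 24 = 48.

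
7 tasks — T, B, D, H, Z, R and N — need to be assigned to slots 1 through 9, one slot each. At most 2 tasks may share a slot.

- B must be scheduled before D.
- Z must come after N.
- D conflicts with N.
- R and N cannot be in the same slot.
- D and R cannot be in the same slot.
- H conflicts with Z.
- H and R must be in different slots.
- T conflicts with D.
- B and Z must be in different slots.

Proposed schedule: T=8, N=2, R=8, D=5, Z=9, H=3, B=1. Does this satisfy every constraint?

R and N cannot be in the same slot — holds.
H and R must be in different slots — holds.
D and R cannot be in the same slot — holds.
B and Z must be in different slots — holds.
B must be scheduled before D — holds.
At most 2 tasks may share a slot — holds.
H conflicts with Z — holds.
T conflicts with D — holds.
Z must come after N — holds.
D conflicts with N — holds.

Yes, all constraints hold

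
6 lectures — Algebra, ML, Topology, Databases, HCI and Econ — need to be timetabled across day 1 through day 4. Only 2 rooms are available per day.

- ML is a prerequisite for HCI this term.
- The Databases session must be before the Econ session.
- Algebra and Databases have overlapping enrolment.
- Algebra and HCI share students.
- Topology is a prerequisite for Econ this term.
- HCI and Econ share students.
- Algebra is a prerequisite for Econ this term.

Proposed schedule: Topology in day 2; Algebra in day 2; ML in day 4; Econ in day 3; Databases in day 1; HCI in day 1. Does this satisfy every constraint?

HCI and Econ share students — holds.
The Databases session must be before the Econ session — holds.
Only 2 rooms are available per day — holds.
Algebra and Databases have overlapping enrolment — holds.
ML is a prerequisite for HCI this term — violated.
Topology is a prerequisite for Econ this term — holds.
Algebra and HCI share students — holds.
Algebra is a prerequisite for Econ this term — holds.

No — it violates: ML is a prerequisite for HCI this term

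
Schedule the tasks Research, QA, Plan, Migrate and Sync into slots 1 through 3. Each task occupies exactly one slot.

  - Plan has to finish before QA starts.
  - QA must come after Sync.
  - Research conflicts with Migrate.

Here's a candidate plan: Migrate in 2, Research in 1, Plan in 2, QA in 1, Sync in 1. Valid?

Research conflicts with Migrate — holds.
QA must come after Sync — violated.
Plan has to finish before QA starts — violated.

Invalid. Plan has to finish before QA starts.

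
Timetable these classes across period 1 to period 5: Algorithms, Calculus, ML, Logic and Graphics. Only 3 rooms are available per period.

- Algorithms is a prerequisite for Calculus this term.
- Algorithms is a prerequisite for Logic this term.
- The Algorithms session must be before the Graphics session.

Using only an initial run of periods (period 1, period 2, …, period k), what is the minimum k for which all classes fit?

2

The precedence chain requires at least 2 distinct periods.
With at most 3 per period and 5 classes, at least 2 periods are needed.
2 works (last occupied period: period 2): for example ML=period 1, Calculus=period 2, Logic=period 2, Graphics=period 2, Algorithms=period 1.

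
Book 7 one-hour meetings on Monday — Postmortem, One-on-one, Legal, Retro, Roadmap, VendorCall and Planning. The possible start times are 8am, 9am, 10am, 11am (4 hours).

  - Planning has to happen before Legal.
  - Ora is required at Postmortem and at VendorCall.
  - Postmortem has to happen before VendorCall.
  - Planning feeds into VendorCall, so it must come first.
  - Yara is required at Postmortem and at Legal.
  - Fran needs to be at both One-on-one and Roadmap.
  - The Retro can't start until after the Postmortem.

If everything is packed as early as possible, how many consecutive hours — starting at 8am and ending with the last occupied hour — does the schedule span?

The precedence chain requires at least 2 distinct hours.
2 works (last occupied hour: 9am): for example Postmortem -> 8am, Planning -> 8am, VendorCall -> 9am, Legal -> 9am, One-on-one -> 8am, Retro -> 9am, Roadmap -> 9am.

2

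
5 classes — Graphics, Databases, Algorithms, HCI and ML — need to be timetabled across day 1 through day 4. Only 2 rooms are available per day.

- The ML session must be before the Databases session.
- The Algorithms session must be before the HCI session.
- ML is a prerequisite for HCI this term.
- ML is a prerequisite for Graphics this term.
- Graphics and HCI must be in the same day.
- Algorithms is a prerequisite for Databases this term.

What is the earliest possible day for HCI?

day 2

Precedence pushes HCI to at least day 2.
HCI at day 2 is achievable: Algorithms -> day 1; Databases -> day 3; Graphics -> day 2; HCI -> day 2; ML -> day 1.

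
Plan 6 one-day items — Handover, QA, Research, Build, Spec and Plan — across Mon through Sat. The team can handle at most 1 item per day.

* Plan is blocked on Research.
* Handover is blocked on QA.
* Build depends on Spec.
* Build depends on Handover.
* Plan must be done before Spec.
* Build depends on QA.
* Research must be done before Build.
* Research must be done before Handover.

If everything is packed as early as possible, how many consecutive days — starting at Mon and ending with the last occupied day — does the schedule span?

6

The precedence chain requires at least 4 distinct days.
With at most 1 per day and 6 tasks, at least 6 days are needed.
6 works (last occupied day: Sat): for example Spec in Fri; Handover in Wed; Plan in Thu; Research in Mon; Build in Sat; QA in Tue.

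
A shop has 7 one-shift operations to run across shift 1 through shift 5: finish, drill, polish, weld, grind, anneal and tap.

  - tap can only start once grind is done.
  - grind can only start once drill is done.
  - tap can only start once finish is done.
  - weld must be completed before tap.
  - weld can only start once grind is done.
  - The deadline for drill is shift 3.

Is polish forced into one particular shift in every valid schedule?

No

polish can be shift 1 (e.g. tap -> shift 4; polish -> shift 1; anneal -> shift 1; grind -> shift 2; drill -> shift 1; weld -> shift 3; finish -> shift 1) or shift 2 (e.g. grind in shift 2; weld in shift 3; anneal in shift 1; finish in shift 1; polish in shift 2; drill in shift 1; tap in shift 4).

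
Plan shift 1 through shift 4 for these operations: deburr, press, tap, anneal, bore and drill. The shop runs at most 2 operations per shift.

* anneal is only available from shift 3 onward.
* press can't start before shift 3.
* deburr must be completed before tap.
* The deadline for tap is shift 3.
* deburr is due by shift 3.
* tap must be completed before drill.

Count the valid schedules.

26

Splitting on deburr: it can be shift 1 (22), shift 2 (4). Listing each branch's schedules as (press, tap, anneal, bore, drill) by shift number:
deburr=shift 1: (3,2,3,1,4) (3,2,3,2,4) (3,2,3,4,4) (3,2,4,1,3) (3,2,4,1,4) (3,2,4,2,3) (3,2,4,2,4) (3,2,4,3,4) (3,2,4,4,3) (3,3,4,1,4) (3,3,4,2,4) (4,2,3,1,3) (4,2,3,1,4) (4,2,3,2,3) (4,2,3,2,4) (4,2,3,3,4) (4,2,3,4,3) (4,2,4,1,3) (4,2,4,2,3) (4,2,4,3,3) (4,3,3,1,4) (4,3,3,2,4) — 22.
deburr=shift 2: (3,3,4,1,4) (3,3,4,2,4) (4,3,3,1,4) (4,3,3,2,4) — 4.
Summing: 22 + 4 = 26.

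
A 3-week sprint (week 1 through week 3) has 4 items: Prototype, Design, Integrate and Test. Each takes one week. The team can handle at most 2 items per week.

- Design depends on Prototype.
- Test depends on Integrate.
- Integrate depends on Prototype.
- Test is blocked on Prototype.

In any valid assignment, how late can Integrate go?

week 2

Precedence pushes Integrate to at least week 2; downstream work caps Integrate at week 2.
Integrate at week 2 is achievable: Integrate in week 2; Test in week 3; Prototype in week 1; Design in week 2.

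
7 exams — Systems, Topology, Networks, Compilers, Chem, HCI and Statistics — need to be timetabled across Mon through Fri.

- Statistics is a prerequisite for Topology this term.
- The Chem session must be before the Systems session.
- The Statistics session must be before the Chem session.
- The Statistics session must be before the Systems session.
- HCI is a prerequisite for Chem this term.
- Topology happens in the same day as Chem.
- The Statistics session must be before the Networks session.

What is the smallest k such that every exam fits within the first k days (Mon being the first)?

3 days

The precedence chain requires at least 3 distinct days.
3 works (last occupied day: Wed): for example Chem in Tue; Networks in Tue; Statistics in Mon; Compilers in Mon; HCI in Mon; Topology in Tue; Systems in Wed.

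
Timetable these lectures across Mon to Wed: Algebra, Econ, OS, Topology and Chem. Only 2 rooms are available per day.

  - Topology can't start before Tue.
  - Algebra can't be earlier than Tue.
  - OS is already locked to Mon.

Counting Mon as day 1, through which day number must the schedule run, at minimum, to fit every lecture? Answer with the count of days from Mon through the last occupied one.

With at most 2 per day and 5 lectures, at least 3 days are needed.
Algebra can't be placed before Tue — that is day 2 counting from Mon — so the schedule must run through at least 2 days.
3 works (last occupied day: Wed): for example Chem -> Wed, Topology -> Tue, Econ -> Mon, Algebra -> Tue, OS -> Mon.

3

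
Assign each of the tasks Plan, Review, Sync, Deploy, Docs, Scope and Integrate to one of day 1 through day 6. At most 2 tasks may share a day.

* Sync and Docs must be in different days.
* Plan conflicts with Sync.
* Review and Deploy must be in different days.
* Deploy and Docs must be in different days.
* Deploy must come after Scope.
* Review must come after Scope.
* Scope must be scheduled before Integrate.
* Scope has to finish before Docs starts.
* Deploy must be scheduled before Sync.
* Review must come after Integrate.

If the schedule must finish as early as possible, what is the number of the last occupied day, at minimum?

day 4

The precedence chain requires at least 3 distinct days.
With at most 2 per day and 7 tasks, at least 4 days are needed.
4 works (last occupied day: day 4): for example Review -> day 3, Integrate -> day 2, Sync -> day 3, Scope -> day 1, Deploy -> day 2, Plan -> day 1, Docs -> day 4.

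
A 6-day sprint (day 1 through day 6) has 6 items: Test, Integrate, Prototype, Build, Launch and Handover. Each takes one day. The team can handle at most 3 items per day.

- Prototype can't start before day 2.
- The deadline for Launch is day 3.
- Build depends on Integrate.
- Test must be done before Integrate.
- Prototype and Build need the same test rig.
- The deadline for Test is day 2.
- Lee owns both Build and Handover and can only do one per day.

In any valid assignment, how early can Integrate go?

Precedence pushes Integrate to at least day 2; downstream work caps Integrate at day 5.
Integrate at day 2 is achievable: Integrate in day 2; Prototype in day 2; Launch in day 1; Handover in day 1; Test in day 1; Build in day 3.

day 2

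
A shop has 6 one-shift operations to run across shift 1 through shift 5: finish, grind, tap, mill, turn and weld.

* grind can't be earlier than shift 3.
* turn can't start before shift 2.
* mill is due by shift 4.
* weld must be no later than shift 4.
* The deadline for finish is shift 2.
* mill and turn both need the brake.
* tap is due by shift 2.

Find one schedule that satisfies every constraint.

mill=shift 1; finish=shift 1; weld=shift 1; turn=shift 2; tap=shift 1; grind=shift 3

Checking: mill(shift 1) != turn(shift 2); turn=shift 2 in [shift 2,shift 5]; grind=shift 3 in [shift 3,shift 5]; mill=shift 1 in [shift 1,shift 4]; tap=shift 1 in [shift 1,shift 2]; weld=shift 1 in [shift 1,shift 4]; finish=shift 1 in [shift 1,shift 2].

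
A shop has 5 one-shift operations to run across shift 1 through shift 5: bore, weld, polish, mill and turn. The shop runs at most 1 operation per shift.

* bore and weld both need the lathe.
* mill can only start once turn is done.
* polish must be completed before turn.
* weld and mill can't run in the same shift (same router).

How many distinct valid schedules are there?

Splitting on bore: it can be shift 1 (4), shift 2 (4), shift 3 (4), shift 4 (4), shift 5 (4). Listing each branch's schedules as (weld, polish, mill, turn) by shift number:
bore=shift 1: (2,3,5,4) (3,2,5,4) (4,2,5,3) (5,2,4,3) — 4.
bore=shift 2: (1,3,5,4) (3,1,5,4) (4,1,5,3) (5,1,4,3) — 4.
bore=shift 3: (1,2,5,4) (2,1,5,4) (4,1,5,2) (5,1,4,2) — 4.
bore=shift 4: (1,2,5,3) (2,1,5,3) (3,1,5,2) (5,1,3,2) — 4.
bore=shift 5: (1,2,4,3) (2,1,4,3) (3,1,4,2) (4,1,3,2) — 4.
Summing: 4 + 4 + 4 + 4 + 4 = 20.

20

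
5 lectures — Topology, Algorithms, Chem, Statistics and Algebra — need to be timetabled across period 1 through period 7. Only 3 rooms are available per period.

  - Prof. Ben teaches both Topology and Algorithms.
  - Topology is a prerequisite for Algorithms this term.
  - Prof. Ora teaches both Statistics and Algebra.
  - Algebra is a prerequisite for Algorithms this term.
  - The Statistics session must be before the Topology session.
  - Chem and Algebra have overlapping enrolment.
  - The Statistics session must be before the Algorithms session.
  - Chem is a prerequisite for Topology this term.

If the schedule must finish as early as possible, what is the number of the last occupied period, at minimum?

period 3

The precedence chain requires at least 3 distinct periods.
With at most 3 per period and 5 lectures, at least 2 periods are needed.
3 works (last occupied period: period 3): for example Topology=period 2; Statistics=period 1; Algorithms=period 3; Algebra=period 2; Chem=period 1.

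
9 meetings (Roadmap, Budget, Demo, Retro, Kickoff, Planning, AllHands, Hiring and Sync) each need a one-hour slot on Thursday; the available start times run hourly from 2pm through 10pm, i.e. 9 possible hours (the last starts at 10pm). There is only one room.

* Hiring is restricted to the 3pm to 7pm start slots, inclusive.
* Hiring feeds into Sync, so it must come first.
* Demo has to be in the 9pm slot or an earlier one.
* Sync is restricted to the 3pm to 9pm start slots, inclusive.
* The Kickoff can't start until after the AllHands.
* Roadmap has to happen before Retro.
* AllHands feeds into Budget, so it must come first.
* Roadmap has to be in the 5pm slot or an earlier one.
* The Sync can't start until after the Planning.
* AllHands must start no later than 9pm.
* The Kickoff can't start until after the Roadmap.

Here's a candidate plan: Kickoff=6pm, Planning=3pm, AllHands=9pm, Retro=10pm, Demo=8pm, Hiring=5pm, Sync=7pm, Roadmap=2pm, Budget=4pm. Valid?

No. AllHands feeds into Budget, so it must come first is not satisfied.

The Sync can't start until after the Planning — holds.
Demo has to be in the 9pm slot or an earlier one — holds.
The Kickoff can't start until after the Roadmap — holds.
The Kickoff can't start until after the AllHands — violated.
Hiring feeds into Sync, so it must come first — holds.
Roadmap has to be in the 5pm slot or an earlier one — holds.
AllHands must start no later than 9pm — holds.
Hiring is restricted to the 3pm to 7pm start slots, inclusive — holds.
AllHands feeds into Budget, so it must come first — violated.
There is only one room — holds.
Roadmap has to happen before Retro — holds.
Sync is restricted to the 3pm to 9pm start slots, inclusive — holds.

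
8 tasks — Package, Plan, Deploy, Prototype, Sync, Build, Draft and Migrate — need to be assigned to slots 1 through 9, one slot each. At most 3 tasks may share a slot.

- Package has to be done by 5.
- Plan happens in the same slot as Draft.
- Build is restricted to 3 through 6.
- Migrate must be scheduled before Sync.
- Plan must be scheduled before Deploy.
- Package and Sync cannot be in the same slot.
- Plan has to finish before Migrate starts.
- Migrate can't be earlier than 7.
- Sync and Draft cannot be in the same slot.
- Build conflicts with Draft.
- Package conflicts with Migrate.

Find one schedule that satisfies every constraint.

Draft in 1; Build in 3; Deploy in 2; Package in 1; Sync in 8; Prototype in 2; Migrate in 7; Plan in 1

Checking: Migrate(7) before Sync(8); Plan(1) before Deploy(2); Plan(1) before Migrate(7); Sync(8) != Draft(1); Package(1) != Sync(8); Build(3) != Draft(1); Package(1) != Migrate(7); Plan = Draft = 1; Build=3 in [3,6]; Package=1 in [1,5]; Migrate=7 in [7,9]; max 3 per slot (cap 3).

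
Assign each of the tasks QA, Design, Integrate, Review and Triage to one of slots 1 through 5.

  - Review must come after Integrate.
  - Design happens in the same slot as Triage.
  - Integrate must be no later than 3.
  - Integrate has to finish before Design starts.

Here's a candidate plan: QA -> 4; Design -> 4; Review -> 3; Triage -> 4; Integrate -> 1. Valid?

Valid

Integrate must be no later than 3 — holds.
Review must come after Integrate — holds.
Integrate has to finish before Design starts — holds.
Design happens in the same slot as Triage — holds.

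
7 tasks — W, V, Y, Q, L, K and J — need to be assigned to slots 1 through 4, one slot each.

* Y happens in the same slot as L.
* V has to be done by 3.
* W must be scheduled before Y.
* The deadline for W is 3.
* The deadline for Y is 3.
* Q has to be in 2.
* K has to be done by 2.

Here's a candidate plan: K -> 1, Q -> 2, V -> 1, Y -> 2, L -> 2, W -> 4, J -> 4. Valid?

Invalid. The deadline for W is 3.

W must be scheduled before Y — violated.
The deadline for W is 3 — violated.
The deadline for Y is 3 — holds.
V has to be done by 3 — holds.
Q has to be in 2 — holds.
K has to be done by 2 — holds.
Y happens in the same slot as L — holds.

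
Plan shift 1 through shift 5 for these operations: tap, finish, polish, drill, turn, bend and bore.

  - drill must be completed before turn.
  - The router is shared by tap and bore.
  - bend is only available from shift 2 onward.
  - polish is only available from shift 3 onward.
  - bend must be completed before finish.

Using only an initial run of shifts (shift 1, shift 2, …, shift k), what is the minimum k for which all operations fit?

3 shifts

The precedence chain requires at least 2 distinct shifts.
polish can't be placed before shift 3, so the schedule must run through at least shift 3.
3 works (last occupied shift: shift 3): for example bore=shift 2, turn=shift 2, tap=shift 1, bend=shift 2, polish=shift 3, finish=shift 3, drill=shift 1.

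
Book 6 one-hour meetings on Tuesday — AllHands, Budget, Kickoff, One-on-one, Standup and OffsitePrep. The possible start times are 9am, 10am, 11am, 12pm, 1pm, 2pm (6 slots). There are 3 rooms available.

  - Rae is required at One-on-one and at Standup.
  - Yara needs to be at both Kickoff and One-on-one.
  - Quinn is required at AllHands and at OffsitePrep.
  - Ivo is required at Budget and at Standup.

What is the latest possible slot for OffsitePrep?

2pm

OffsitePrep at 2pm is achievable: AllHands in 9am; OffsitePrep in 2pm; One-on-one in 10am; Standup in 11am; Budget in 9am; Kickoff in 9am.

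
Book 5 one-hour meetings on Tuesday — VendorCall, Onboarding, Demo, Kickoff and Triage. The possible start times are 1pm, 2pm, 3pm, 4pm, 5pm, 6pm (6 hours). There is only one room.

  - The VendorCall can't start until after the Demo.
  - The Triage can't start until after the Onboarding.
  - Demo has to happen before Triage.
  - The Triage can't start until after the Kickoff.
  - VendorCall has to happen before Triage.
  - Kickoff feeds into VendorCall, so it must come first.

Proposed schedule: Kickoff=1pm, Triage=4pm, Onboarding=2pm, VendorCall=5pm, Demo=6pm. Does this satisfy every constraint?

There is only one room — holds.
VendorCall has to happen before Triage — violated.
The VendorCall can't start until after the Demo — violated.
The Triage can't start until after the Kickoff — holds.
The Triage can't start until after the Onboarding — holds.
Demo has to happen before Triage — violated.
Kickoff feeds into VendorCall, so it must come first — holds.

Invalid. Demo has to happen before Triage.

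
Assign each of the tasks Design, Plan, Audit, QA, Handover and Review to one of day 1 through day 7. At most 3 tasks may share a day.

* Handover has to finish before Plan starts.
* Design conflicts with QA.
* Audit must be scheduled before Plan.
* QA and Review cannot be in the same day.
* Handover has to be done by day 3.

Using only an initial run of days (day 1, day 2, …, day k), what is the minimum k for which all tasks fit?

The precedence chain requires at least 2 distinct days.
With at most 3 per day and 6 tasks, at least 2 days are needed.
2 works (last occupied day: day 2): for example QA=day 1, Plan=day 2, Design=day 2, Handover=day 1, Review=day 2, Audit=day 1.

2 days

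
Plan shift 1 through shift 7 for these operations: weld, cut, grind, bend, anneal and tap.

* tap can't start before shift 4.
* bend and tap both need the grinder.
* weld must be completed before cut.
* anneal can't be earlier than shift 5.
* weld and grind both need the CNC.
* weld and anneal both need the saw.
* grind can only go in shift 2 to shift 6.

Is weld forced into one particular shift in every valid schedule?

No

weld can be shift 1 (e.g. bend -> shift 1; weld -> shift 1; anneal -> shift 5; tap -> shift 4; cut -> shift 2; grind -> shift 2) or shift 2 (e.g. grind in shift 3; tap in shift 4; weld in shift 2; cut in shift 3; anneal in shift 5; bend in shift 1).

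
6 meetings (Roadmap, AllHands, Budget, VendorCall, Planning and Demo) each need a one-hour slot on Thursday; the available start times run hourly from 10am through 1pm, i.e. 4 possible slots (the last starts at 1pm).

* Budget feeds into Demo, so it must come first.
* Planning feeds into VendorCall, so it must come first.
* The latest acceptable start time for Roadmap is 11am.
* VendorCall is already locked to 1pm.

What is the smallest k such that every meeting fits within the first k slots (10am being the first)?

4 slots

The precedence chain requires at least 2 distinct slots.
VendorCall can't be placed before 1pm — that is slot 4 counting from 10am — so the schedule must run through at least 4 slots.
4 works (last occupied slot: 1pm): for example Planning=10am; Budget=10am; VendorCall=1pm; Roadmap=10am; Demo=11am; AllHands=10am.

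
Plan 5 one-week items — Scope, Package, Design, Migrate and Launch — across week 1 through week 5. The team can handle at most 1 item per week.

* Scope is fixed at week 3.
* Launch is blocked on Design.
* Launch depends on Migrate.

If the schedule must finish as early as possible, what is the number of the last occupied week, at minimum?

5

The precedence chain requires at least 2 distinct weeks.
With at most 1 per week and 5 tasks, at least 5 weeks are needed.
Scope can't be placed before week 3, so the schedule must run through at least week 3.
5 works (last occupied week: week 5): for example Package -> week 5; Launch -> week 4; Migrate -> week 2; Scope -> week 3; Design -> week 1.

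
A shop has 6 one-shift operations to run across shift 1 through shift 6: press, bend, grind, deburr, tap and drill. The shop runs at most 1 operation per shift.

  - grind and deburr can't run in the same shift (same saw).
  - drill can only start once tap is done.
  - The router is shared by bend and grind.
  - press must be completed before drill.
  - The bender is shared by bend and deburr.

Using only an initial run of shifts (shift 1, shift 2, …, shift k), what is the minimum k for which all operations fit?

6 shifts

The precedence chain requires at least 2 distinct shifts.
With at most 1 per shift and 6 operations, at least 6 shifts are needed.
6 works (last occupied shift: shift 6): for example drill -> shift 3, press -> shift 1, tap -> shift 2, bend -> shift 4, grind -> shift 5, deburr -> shift 6.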